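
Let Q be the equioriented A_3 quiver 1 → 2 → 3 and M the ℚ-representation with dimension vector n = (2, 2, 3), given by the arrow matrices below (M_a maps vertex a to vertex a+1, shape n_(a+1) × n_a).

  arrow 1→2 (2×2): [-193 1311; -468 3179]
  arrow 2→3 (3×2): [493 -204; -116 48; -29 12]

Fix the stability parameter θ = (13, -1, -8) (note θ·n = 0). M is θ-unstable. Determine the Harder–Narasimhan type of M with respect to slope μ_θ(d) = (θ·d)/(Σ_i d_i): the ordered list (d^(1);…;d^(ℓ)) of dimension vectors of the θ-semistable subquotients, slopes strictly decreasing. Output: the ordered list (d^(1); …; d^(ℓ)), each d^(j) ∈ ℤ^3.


Barcode: M ≅ I[1,2], I[1,3], I[3,3]^2. HN layers by μ_θ (3 steps, strictly decreasing):
  μ^(1)=6; μ^(2)=4/3; μ^(3)=-8

((1, 1, 0); (1, 1, 1); (0, 0, 2))


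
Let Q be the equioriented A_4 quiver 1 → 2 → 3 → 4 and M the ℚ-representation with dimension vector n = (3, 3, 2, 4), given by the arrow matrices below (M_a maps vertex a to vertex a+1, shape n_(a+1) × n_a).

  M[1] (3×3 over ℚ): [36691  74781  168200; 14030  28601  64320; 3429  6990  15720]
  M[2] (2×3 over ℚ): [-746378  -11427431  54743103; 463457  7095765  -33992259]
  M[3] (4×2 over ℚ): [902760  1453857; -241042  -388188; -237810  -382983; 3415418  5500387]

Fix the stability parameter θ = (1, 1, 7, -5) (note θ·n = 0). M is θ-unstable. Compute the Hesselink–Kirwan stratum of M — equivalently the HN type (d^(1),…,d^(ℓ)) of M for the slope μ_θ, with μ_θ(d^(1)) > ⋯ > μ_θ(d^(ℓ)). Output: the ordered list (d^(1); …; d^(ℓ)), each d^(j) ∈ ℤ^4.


Interval decomposition of M: I[1,1], I[1,4]^2, I[2,2], I[4,4]^2.
HN type (ℓ=2): μ^(1)=1; μ^(2)=-5

((3, 3, 2, 2); (0, 0, 0, 2))


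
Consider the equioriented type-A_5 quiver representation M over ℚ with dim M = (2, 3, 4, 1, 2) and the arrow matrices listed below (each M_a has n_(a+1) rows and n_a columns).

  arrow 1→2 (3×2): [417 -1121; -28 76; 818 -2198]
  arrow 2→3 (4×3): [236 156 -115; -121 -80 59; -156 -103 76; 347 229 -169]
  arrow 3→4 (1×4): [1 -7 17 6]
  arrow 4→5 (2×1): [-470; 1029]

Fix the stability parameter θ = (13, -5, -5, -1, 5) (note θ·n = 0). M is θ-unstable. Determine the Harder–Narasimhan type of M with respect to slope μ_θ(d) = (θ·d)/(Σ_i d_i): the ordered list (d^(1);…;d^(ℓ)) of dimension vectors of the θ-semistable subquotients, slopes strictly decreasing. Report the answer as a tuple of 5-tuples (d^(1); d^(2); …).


Via rank(M_{q-1}∘⋯∘M_p): M ≅ I[1,3], I[1,5], I[2,3], I[3,3], I[5,5].
μ_θ-semistable layers: μ^(1)=5; μ^(2)=1; μ^(3)=1/2; μ^(4)=-5

((0, 0, 0, 0, 2); (1, 1, 1, 0, 0); (1, 1, 1, 1, 0); (0, 1, 2, 0, 0))


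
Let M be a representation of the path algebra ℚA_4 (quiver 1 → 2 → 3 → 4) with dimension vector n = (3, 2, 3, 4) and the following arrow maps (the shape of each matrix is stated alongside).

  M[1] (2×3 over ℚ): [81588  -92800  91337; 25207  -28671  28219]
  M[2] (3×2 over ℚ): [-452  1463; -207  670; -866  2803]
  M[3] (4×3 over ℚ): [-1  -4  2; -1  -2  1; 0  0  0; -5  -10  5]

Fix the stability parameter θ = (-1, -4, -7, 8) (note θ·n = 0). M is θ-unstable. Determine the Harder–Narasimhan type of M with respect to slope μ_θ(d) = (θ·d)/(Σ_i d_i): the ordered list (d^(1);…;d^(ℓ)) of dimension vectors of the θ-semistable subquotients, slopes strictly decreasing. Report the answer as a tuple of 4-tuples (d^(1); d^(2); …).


Interval decomposition of M: I[1,1], I[1,3], I[1,4], I[3,4], I[4,4]^2.
HN type (ℓ=4): μ^(1)=8; μ^(2)=-1; μ^(3)=-4; μ^(4)=-7

((0, 0, 0, 4); (1, 0, 0, 0); (2, 2, 2, 0); (0, 0, 1, 0))


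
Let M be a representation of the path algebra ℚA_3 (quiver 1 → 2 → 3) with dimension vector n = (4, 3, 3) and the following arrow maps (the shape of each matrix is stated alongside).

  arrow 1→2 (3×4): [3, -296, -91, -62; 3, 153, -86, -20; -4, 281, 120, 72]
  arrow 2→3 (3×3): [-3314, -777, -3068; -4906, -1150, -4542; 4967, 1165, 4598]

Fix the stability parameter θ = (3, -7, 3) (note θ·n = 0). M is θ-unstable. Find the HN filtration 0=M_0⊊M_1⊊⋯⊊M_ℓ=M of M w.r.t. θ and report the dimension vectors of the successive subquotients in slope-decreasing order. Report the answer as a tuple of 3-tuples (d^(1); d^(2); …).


Via rank(M_{q-1}∘⋯∘M_p): M ≅ I[1,1], I[1,3]^3.
μ_θ-semistable layers: μ^(1)=3; μ^(2)=-2

((1, 0, 3); (3, 3, 0))


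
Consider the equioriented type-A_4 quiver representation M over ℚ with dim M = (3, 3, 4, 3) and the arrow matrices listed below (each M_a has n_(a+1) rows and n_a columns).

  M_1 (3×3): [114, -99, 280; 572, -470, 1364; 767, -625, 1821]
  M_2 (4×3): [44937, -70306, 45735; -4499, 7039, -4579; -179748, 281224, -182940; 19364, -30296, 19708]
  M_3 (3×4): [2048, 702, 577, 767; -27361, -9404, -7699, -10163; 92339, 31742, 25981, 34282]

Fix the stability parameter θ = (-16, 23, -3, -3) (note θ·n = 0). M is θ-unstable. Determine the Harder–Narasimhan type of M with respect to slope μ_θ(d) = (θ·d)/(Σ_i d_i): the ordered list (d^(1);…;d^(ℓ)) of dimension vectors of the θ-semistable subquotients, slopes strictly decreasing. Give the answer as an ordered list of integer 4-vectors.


Barcode: M ≅ I[1,2], I[1,4]^2, I[3,3], I[3,4]. HN layers by μ_θ (4 steps, strictly decreasing):
  μ^(1)=23; μ^(2)=17/3; μ^(3)=-3; μ^(4)=-16

((0, 1, 0, 0); (0, 2, 2, 2); (0, 0, 2, 1); (3, 0, 0, 0))


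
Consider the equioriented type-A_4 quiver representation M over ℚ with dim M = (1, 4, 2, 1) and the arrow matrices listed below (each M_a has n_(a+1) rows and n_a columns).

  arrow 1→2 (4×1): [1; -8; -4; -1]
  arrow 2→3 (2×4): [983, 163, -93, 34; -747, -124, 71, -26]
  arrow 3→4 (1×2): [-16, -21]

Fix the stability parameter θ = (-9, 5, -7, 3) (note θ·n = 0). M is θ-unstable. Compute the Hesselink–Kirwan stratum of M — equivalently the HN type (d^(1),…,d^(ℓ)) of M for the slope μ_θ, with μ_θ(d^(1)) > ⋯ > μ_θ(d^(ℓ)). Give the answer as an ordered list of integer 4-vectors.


Via rank(M_{q-1}∘⋯∘M_p): M ≅ I[1,4], I[2,2]^2, I[2,3].
μ_θ-semistable layers: μ^(1)=5; μ^(2)=3; μ^(3)=-1; μ^(4)=-9

((0, 2, 0, 0); (0, 0, 0, 1); (0, 2, 2, 0); (1, 0, 0, 0))


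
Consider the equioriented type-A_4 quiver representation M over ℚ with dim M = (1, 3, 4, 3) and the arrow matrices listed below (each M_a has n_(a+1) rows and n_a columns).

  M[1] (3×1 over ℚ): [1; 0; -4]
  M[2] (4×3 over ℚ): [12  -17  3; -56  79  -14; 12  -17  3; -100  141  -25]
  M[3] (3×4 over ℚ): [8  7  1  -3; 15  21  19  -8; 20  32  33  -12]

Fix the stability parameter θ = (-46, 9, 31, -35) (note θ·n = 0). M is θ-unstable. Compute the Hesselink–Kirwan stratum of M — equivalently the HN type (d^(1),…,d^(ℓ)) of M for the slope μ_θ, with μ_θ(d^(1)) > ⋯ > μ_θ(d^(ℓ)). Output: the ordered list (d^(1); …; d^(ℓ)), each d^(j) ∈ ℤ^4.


Interval decomposition of M: I[1,2], I[2,4]^2, I[3,3], I[3,4].
HN type (ℓ=5): μ^(1)=31; μ^(2)=9; μ^(3)=5/3; μ^(4)=-2; μ^(5)=-46

((0, 0, 1, 0); (0, 1, 0, 0); (0, 2, 2, 2); (0, 0, 1, 1); (1, 0, 0, 0))


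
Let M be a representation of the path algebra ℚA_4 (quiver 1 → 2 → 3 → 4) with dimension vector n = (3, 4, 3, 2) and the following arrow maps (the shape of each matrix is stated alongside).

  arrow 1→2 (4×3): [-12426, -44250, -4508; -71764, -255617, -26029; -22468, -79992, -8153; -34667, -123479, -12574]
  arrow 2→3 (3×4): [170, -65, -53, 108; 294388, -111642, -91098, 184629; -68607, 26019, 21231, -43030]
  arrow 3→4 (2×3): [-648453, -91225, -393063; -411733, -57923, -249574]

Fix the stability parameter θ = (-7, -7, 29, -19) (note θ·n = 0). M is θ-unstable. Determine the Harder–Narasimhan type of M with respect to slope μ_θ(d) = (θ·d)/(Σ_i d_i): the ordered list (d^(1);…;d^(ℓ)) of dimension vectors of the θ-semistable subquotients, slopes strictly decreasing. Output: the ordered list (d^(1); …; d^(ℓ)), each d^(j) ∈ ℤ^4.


Via rank(M_{q-1}∘⋯∘M_p): M ≅ I[1,3], I[1,4]^2, I[2,2].
μ_θ-semistable layers: μ^(1)=29; μ^(2)=5; μ^(3)=-7

((0, 0, 1, 0); (0, 0, 2, 2); (3, 4, 0, 0))


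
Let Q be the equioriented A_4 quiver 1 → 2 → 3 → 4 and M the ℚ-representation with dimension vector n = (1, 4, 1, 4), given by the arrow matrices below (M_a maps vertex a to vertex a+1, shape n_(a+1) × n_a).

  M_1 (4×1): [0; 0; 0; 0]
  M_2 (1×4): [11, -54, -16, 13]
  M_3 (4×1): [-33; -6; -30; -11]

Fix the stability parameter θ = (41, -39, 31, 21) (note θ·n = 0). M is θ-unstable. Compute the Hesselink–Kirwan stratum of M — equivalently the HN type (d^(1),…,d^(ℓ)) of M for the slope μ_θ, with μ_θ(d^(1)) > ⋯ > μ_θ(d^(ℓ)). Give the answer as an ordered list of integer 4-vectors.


Interval decomposition of M: I[1,1], I[2,2]^3, I[2,4], I[4,4]^3.
HN type (ℓ=4): μ^(1)=41; μ^(2)=26; μ^(3)=21; μ^(4)=-39

((1, 0, 0, 0); (0, 0, 1, 1); (0, 0, 0, 3); (0, 4, 0, 0))


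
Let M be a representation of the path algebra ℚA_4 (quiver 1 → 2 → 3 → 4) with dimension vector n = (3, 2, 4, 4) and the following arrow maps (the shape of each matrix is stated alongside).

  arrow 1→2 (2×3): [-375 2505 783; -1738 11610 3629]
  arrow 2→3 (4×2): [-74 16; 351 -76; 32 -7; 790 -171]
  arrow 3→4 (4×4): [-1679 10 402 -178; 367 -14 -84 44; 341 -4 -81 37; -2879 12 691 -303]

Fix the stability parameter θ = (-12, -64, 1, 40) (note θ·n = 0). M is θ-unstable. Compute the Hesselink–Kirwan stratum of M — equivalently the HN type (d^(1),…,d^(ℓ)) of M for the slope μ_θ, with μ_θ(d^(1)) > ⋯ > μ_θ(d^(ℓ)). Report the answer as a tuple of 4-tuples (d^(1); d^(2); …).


Barcode: M ≅ I[1,1], I[1,3]^2, I[3,4]^2, I[4,4]^2. HN layers by μ_θ (4 steps, strictly decreasing):
  μ^(1)=40; μ^(2)=1; μ^(3)=-12; μ^(4)=-38

((0, 0, 0, 4); (0, 0, 4, 0); (1, 0, 0, 0); (2, 2, 0, 0))


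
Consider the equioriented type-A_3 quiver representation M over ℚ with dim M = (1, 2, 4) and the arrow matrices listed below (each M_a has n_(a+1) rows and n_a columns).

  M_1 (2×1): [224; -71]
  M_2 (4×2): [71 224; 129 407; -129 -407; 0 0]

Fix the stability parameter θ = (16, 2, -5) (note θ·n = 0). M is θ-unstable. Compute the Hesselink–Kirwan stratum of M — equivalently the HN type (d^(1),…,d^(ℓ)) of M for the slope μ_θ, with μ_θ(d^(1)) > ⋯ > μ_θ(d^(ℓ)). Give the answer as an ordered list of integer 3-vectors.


Barcode: M ≅ I[1,3], I[2,3], I[3,3]^2. HN layers by μ_θ (3 steps, strictly decreasing):
  μ^(1)=13/3; μ^(2)=-3/2; μ^(3)=-5

((1, 1, 1); (0, 1, 1); (0, 0, 2))


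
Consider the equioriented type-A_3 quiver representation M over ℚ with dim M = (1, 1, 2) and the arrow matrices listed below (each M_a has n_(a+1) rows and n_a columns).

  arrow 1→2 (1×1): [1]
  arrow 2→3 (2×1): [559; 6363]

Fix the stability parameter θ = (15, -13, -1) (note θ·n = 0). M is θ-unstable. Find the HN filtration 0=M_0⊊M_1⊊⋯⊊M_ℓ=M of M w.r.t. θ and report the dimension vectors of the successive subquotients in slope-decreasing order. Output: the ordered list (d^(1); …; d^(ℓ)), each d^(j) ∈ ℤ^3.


Interval decomposition of M: I[1,3], I[3,3].
HN type (ℓ=2): μ^(1)=1/3; μ^(2)=-1

((1, 1, 1); (0, 0, 1))


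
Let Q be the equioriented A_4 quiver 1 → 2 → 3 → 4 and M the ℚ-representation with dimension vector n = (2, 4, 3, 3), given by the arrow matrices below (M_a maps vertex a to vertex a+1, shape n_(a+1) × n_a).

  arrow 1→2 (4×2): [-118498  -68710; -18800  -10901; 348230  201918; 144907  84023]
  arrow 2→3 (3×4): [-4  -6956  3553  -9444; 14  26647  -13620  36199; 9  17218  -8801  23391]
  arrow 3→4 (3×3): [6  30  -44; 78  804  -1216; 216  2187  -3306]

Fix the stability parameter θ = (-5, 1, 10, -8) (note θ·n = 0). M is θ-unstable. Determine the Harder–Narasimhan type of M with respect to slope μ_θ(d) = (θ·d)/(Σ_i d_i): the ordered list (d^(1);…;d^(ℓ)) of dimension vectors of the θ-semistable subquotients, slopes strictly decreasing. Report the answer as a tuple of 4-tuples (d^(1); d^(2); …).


Barcode: M ≅ I[1,4]^2, I[2,2], I[2,3], I[4,4]. HN layers by μ_θ (4 steps, strictly decreasing):
  μ^(1)=10; μ^(2)=1; μ^(3)=-5; μ^(4)=-8

((0, 0, 1, 0); (0, 4, 2, 2); (2, 0, 0, 0); (0, 0, 0, 1))


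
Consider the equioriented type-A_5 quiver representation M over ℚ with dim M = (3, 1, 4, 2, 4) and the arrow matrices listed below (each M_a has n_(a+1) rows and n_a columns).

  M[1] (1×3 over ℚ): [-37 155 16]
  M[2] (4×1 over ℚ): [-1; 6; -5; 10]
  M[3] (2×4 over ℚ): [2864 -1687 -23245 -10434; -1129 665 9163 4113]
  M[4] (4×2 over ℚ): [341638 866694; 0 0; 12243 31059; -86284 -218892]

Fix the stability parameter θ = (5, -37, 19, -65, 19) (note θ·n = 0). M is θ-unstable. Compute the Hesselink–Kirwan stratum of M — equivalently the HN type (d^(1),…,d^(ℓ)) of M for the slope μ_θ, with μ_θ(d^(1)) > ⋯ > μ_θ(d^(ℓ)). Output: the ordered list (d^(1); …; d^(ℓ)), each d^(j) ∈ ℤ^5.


Via rank(M_{q-1}∘⋯∘M_p): M ≅ I[1,1]^2, I[1,5], I[3,3]^2, I[3,4], I[5,5]^3.
μ_θ-semistable layers: μ^(1)=19; μ^(2)=5; μ^(3)=-39/2; μ^(4)=-23

((0, 0, 2, 0, 4); (2, 0, 0, 0, 0); (1, 1, 1, 1, 0); (0, 0, 1, 1, 0))


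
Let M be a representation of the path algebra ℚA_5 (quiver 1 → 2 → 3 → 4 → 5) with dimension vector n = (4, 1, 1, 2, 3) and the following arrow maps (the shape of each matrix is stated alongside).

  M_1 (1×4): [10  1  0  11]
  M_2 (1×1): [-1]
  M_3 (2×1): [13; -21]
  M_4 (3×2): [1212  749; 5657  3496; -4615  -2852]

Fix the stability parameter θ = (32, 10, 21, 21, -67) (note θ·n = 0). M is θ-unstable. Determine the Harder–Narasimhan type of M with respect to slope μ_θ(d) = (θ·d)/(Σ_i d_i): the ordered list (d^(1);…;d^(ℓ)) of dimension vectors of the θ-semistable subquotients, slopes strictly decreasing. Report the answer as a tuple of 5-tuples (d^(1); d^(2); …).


Interval decomposition of M: I[1,1]^3, I[1,5], I[4,5], I[5,5].
HN type (ℓ=4): μ^(1)=32; μ^(2)=17/5; μ^(3)=-23; μ^(4)=-67

((3, 0, 0, 0, 0); (1, 1, 1, 1, 1); (0, 0, 0, 1, 1); (0, 0, 0, 0, 1))


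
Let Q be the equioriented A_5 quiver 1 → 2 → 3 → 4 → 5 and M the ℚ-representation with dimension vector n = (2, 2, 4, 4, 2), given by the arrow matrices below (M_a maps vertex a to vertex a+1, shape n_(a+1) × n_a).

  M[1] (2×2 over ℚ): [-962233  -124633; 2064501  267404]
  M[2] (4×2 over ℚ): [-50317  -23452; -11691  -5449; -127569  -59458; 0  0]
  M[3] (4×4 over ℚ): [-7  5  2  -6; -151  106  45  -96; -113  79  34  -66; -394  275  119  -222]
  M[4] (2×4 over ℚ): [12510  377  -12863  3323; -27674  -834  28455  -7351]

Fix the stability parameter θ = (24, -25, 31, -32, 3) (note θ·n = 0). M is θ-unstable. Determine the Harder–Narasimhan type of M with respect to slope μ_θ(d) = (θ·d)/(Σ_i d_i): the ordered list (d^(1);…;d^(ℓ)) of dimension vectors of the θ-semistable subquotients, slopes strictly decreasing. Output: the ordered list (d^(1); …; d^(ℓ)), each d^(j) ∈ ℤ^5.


Interval decomposition of M: I[1,3], I[1,4], I[3,3], I[3,5], I[4,4], I[4,5].
HN type (ℓ=4): μ^(1)=31; μ^(2)=3; μ^(3)=-1/2; μ^(4)=-32

((0, 0, 2, 0, 0); (0, 0, 0, 0, 2); (2, 2, 2, 2, 0); (0, 0, 0, 2, 0))


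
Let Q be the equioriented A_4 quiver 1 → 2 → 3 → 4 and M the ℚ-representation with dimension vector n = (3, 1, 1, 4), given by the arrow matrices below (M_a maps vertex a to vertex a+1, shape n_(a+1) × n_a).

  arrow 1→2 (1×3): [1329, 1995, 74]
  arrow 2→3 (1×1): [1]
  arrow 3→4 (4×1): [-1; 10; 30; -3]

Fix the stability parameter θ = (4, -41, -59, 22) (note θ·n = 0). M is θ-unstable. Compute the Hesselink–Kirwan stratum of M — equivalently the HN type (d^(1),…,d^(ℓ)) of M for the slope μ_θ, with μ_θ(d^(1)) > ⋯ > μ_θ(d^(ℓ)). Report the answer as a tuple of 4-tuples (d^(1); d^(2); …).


Via rank(M_{q-1}∘⋯∘M_p): M ≅ I[1,1]^2, I[1,4], I[4,4]^3.
μ_θ-semistable layers: μ^(1)=22; μ^(2)=4; μ^(3)=-32

((0, 0, 0, 4); (2, 0, 0, 0); (1, 1, 1, 0))


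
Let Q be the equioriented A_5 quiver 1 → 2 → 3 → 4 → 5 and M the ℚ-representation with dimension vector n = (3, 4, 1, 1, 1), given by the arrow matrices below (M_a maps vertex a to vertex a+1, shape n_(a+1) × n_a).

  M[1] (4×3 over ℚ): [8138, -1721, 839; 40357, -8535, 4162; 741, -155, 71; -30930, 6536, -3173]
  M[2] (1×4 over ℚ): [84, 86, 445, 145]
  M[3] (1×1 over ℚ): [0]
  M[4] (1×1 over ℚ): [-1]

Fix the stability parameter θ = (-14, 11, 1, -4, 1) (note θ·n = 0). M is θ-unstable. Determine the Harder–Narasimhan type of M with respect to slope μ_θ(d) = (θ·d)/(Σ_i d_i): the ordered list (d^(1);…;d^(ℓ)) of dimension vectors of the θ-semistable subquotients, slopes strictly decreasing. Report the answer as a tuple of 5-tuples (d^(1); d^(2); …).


Interval decomposition of M: I[1,2]^2, I[1,3], I[2,2], I[4,5].
HN type (ℓ=5): μ^(1)=11; μ^(2)=6; μ^(3)=1; μ^(4)=-4; μ^(5)=-14

((0, 3, 0, 0, 0); (0, 1, 1, 0, 0); (0, 0, 0, 0, 1); (0, 0, 0, 1, 0); (3, 0, 0, 0, 0))


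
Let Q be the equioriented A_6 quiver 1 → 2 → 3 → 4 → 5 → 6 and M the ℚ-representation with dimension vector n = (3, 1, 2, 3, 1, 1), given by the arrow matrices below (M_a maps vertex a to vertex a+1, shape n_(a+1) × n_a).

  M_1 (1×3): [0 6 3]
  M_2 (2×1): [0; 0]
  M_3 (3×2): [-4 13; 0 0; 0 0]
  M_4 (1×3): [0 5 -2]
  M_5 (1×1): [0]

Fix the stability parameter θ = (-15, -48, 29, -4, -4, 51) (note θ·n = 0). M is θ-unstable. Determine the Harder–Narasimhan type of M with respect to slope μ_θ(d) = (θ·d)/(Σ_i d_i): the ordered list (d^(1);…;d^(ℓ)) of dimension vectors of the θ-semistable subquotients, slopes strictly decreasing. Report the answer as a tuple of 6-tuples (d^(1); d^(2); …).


Barcode: M ≅ I[1,1]^2, I[1,2], I[3,3], I[3,4], I[4,4], I[4,5], I[6,6]. HN layers by μ_θ (6 steps, strictly decreasing):
  μ^(1)=51; μ^(2)=29; μ^(3)=25/2; μ^(4)=-4; μ^(5)=-15; μ^(6)=-63/2

((0, 0, 0, 0, 0, 1); (0, 0, 1, 0, 0, 0); (0, 0, 1, 1, 0, 0); (0, 0, 0, 2, 1, 0); (2, 0, 0, 0, 0, 0); (1, 1, 0, 0, 0, 0))


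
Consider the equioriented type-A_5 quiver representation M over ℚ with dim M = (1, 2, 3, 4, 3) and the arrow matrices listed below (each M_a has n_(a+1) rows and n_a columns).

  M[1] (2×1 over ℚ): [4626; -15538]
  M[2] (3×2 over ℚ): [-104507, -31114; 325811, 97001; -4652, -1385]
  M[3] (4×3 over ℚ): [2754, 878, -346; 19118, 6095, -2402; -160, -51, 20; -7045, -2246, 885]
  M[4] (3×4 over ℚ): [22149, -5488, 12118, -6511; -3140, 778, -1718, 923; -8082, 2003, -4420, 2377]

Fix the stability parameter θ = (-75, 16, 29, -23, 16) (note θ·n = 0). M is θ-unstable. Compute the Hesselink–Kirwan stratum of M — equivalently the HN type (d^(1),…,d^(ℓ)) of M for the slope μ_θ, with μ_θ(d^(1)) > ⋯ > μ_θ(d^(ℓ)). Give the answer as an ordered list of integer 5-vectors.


Interval decomposition of M: I[1,5], I[2,3], I[3,5], I[4,4], I[4,5].
HN type (ℓ=6): μ^(1)=29; μ^(2)=16; μ^(3)=22/3; μ^(4)=3; μ^(5)=-23; μ^(6)=-75

((0, 0, 1, 0, 0); (0, 1, 0, 0, 3); (0, 1, 1, 1, 0); (0, 0, 1, 1, 0); (0, 0, 0, 2, 0); (1, 0, 0, 0, 0))


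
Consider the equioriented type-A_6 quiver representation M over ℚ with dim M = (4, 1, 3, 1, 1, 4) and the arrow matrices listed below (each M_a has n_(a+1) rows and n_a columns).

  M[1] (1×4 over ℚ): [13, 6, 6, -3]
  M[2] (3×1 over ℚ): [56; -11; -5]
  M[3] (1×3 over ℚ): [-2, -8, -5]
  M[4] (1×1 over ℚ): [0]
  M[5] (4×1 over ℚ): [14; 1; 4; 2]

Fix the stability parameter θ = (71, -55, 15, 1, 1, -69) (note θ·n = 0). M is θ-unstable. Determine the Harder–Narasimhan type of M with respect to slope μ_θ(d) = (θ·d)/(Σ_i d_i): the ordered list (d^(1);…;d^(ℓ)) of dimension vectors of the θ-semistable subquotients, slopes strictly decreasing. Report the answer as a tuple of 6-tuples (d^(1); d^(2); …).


Barcode: M ≅ I[1,1]^3, I[1,4], I[3,3]^2, I[5,6], I[6,6]^3. HN layers by μ_θ (5 steps, strictly decreasing):
  μ^(1)=71; μ^(2)=15; μ^(3)=8; μ^(4)=-34; μ^(5)=-69

((3, 0, 0, 0, 0, 0); (0, 0, 2, 0, 0, 0); (1, 1, 1, 1, 0, 0); (0, 0, 0, 0, 1, 1); (0, 0, 0, 0, 0, 3))


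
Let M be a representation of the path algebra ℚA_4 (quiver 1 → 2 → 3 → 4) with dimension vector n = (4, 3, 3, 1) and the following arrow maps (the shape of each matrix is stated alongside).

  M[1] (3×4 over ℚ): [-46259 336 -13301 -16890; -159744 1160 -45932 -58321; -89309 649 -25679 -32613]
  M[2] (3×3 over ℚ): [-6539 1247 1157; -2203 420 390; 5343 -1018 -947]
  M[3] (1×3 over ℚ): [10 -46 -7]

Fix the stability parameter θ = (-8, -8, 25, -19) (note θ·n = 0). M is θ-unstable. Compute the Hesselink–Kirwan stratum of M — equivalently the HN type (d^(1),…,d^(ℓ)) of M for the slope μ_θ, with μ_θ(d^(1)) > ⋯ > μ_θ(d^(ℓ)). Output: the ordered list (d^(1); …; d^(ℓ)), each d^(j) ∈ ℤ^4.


Interval decomposition of M: I[1,1], I[1,3]^2, I[1,4].
HN type (ℓ=3): μ^(1)=25; μ^(2)=3; μ^(3)=-8

((0, 0, 2, 0); (0, 0, 1, 1); (4, 3, 0, 0))


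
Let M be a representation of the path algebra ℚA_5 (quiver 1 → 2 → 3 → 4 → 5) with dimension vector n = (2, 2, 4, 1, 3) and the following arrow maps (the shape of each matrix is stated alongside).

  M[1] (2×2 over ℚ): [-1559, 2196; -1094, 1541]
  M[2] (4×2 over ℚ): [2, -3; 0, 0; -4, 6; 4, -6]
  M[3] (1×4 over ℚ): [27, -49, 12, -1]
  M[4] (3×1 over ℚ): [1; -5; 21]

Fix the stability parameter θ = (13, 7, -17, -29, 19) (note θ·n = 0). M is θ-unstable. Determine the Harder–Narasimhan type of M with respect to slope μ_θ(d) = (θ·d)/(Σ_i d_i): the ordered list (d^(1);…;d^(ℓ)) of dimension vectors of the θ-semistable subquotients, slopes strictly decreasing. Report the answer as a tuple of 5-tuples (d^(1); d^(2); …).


Via rank(M_{q-1}∘⋯∘M_p): M ≅ I[1,2], I[1,5], I[3,3]^3, I[5,5]^2.
μ_θ-semistable layers: μ^(1)=19; μ^(2)=10; μ^(3)=-13/2; μ^(4)=-17

((0, 0, 0, 0, 3); (1, 1, 0, 0, 0); (1, 1, 1, 1, 0); (0, 0, 3, 0, 0))


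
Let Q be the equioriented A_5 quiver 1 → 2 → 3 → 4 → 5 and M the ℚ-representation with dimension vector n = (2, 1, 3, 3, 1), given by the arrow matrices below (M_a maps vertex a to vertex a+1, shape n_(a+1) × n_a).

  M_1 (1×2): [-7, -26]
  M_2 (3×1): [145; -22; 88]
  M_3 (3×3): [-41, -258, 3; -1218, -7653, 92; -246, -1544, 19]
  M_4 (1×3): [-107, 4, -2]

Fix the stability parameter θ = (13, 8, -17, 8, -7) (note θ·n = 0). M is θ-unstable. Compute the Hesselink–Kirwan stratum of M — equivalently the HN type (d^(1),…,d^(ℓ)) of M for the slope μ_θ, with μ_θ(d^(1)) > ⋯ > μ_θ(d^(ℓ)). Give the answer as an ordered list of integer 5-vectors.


Barcode: M ≅ I[1,1], I[1,5], I[3,4]^2. HN layers by μ_θ (4 steps, strictly decreasing):
  μ^(1)=13; μ^(2)=8; μ^(3)=1; μ^(4)=-17

((1, 0, 0, 0, 0); (0, 0, 0, 2, 0); (1, 1, 1, 1, 1); (0, 0, 2, 0, 0))


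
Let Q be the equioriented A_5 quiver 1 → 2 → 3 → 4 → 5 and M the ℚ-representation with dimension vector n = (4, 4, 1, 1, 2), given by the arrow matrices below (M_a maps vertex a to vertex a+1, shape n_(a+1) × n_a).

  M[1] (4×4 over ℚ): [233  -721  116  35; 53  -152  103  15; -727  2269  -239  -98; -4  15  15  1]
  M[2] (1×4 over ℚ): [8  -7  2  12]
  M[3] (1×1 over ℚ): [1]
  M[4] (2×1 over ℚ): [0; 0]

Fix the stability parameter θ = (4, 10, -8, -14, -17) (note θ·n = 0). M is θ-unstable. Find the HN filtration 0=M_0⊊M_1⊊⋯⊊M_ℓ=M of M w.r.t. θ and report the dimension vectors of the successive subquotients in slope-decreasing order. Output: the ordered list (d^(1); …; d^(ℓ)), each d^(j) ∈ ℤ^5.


Barcode: M ≅ I[1,2]^3, I[1,4], I[5,5]^2. HN layers by μ_θ (4 steps, strictly decreasing):
  μ^(1)=10; μ^(2)=4; μ^(3)=-2; μ^(4)=-17

((0, 3, 0, 0, 0); (3, 0, 0, 0, 0); (1, 1, 1, 1, 0); (0, 0, 0, 0, 2))


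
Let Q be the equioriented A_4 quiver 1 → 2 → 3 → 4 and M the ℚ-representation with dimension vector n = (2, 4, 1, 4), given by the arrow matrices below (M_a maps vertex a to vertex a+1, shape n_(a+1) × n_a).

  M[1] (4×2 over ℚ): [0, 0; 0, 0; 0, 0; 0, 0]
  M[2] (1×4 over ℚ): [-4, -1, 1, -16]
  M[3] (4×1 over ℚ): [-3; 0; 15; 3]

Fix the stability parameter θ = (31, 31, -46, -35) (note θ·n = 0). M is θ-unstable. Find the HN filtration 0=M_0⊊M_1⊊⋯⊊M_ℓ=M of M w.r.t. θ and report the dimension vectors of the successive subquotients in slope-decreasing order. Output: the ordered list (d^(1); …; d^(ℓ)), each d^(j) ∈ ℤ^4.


Via rank(M_{q-1}∘⋯∘M_p): M ≅ I[1,1]^2, I[2,2]^3, I[2,4], I[4,4]^3.
μ_θ-semistable layers: μ^(1)=31; μ^(2)=-50/3; μ^(3)=-35

((2, 3, 0, 0); (0, 1, 1, 1); (0, 0, 0, 3))


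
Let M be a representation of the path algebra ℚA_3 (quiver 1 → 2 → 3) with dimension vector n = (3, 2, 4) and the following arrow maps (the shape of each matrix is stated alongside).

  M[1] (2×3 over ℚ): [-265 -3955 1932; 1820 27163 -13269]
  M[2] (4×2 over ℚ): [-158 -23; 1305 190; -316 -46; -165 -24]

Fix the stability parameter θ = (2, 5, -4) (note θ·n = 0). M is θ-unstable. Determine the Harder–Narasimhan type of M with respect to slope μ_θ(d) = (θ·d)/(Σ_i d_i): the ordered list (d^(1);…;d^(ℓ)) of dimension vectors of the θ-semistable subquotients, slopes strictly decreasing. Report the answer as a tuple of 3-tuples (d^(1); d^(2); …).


Interval decomposition of M: I[1,1], I[1,3]^2, I[3,3]^2.
HN type (ℓ=3): μ^(1)=2; μ^(2)=1; μ^(3)=-4

((1, 0, 0); (2, 2, 2); (0, 0, 2))


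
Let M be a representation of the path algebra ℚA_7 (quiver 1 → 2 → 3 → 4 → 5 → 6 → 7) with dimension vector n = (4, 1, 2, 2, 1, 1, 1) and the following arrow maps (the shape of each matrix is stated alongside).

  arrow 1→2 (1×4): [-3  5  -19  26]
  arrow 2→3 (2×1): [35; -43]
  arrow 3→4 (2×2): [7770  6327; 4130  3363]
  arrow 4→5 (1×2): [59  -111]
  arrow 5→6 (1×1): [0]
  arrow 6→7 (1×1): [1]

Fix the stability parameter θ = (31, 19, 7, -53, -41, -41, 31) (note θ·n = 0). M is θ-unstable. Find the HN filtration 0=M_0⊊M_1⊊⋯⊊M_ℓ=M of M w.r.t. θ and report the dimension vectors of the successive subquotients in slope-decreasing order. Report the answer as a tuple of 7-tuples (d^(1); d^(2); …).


Interval decomposition of M: I[1,1]^3, I[1,4], I[3,3], I[4,5], I[6,7].
HN type (ℓ=5): μ^(1)=31; μ^(2)=7; μ^(3)=1; μ^(4)=-41; μ^(5)=-53

((3, 0, 0, 0, 0, 0, 1); (0, 0, 1, 0, 0, 0, 0); (1, 1, 1, 1, 0, 0, 0); (0, 0, 0, 0, 1, 1, 0); (0, 0, 0, 1, 0, 0, 0))


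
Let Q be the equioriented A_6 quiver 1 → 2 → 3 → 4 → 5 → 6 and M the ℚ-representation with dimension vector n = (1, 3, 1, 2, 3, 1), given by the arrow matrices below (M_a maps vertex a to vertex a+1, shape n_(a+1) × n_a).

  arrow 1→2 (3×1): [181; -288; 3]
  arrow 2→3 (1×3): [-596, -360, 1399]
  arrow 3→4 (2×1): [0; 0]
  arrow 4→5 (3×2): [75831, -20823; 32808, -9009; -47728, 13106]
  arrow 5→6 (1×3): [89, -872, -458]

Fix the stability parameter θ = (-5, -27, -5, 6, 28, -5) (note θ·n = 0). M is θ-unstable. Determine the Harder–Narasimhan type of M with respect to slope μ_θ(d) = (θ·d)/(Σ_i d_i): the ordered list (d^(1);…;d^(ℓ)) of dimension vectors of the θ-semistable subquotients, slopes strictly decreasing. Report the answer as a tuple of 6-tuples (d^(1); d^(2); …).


Via rank(M_{q-1}∘⋯∘M_p): M ≅ I[1,3], I[2,2]^2, I[4,5], I[4,6], I[5,5].
μ_θ-semistable layers: μ^(1)=28; μ^(2)=23/2; μ^(3)=6; μ^(4)=-5; μ^(5)=-16; μ^(6)=-27

((0, 0, 0, 0, 2, 0); (0, 0, 0, 0, 1, 1); (0, 0, 0, 2, 0, 0); (0, 0, 1, 0, 0, 0); (1, 1, 0, 0, 0, 0); (0, 2, 0, 0, 0, 0))


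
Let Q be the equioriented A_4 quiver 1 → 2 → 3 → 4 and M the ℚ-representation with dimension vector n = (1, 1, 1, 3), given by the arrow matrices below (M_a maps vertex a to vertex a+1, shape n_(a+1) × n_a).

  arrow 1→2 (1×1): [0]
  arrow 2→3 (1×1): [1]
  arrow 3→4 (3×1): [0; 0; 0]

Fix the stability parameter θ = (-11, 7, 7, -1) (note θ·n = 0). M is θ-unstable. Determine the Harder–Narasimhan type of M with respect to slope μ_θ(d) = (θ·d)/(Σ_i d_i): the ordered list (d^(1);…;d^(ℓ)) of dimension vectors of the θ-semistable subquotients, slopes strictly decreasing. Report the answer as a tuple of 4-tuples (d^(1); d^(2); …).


Barcode: M ≅ I[1,1], I[2,3], I[4,4]^3. HN layers by μ_θ (3 steps, strictly decreasing):
  μ^(1)=7; μ^(2)=-1; μ^(3)=-11

((0, 1, 1, 0); (0, 0, 0, 3); (1, 0, 0, 0))


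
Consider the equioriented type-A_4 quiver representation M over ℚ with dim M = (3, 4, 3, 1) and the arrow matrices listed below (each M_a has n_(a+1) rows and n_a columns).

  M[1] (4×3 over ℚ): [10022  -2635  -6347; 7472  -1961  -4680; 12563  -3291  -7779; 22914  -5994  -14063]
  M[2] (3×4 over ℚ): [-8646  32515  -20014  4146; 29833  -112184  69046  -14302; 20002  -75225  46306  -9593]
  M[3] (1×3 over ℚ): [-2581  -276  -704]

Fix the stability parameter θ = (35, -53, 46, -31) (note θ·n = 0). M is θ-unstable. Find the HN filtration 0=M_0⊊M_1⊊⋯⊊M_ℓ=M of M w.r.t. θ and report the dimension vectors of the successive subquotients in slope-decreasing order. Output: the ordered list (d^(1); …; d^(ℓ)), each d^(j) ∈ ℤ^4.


Interval decomposition of M: I[1,2], I[1,3], I[1,4], I[2,3].
HN type (ℓ=4): μ^(1)=46; μ^(2)=15/2; μ^(3)=-9; μ^(4)=-53

((0, 0, 2, 0); (0, 0, 1, 1); (3, 3, 0, 0); (0, 1, 0, 0))


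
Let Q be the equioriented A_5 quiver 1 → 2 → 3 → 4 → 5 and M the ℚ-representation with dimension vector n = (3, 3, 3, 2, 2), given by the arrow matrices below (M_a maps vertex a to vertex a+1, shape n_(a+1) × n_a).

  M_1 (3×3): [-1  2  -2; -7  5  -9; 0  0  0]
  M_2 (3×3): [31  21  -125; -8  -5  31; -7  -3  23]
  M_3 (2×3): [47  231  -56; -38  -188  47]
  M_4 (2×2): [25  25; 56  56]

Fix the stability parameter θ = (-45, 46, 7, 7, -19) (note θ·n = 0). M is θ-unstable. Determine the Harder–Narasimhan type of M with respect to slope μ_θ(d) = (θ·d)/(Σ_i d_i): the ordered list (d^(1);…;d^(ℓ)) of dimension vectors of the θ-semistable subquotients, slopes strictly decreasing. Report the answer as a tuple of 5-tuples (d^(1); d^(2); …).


Interval decomposition of M: I[1,1], I[1,4], I[1,5], I[2,2], I[3,3], I[5,5].
HN type (ℓ=6): μ^(1)=46; μ^(2)=20; μ^(3)=41/4; μ^(4)=7; μ^(5)=-19; μ^(6)=-45

((0, 1, 0, 0, 0); (0, 1, 1, 1, 0); (0, 1, 1, 1, 1); (0, 0, 1, 0, 0); (0, 0, 0, 0, 1); (3, 0, 0, 0, 0))


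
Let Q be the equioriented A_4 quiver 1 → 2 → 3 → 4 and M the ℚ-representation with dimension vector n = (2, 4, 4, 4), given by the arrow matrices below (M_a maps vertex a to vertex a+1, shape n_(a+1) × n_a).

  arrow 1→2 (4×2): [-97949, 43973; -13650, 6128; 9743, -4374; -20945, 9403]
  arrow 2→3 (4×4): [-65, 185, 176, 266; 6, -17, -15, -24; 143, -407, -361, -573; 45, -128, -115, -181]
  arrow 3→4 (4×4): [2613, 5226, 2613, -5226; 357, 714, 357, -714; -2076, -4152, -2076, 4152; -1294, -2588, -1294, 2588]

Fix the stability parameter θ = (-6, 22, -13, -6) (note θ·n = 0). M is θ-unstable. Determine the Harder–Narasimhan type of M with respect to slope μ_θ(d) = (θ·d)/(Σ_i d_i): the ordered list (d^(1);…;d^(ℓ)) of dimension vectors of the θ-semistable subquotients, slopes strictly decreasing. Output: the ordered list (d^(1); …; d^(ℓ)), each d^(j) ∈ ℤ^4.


Via rank(M_{q-1}∘⋯∘M_p): M ≅ I[1,3], I[1,4], I[2,3]^2, I[4,4]^3.
μ_θ-semistable layers: μ^(1)=9/2; μ^(2)=1; μ^(3)=-6

((0, 3, 3, 0); (0, 1, 1, 1); (2, 0, 0, 3))


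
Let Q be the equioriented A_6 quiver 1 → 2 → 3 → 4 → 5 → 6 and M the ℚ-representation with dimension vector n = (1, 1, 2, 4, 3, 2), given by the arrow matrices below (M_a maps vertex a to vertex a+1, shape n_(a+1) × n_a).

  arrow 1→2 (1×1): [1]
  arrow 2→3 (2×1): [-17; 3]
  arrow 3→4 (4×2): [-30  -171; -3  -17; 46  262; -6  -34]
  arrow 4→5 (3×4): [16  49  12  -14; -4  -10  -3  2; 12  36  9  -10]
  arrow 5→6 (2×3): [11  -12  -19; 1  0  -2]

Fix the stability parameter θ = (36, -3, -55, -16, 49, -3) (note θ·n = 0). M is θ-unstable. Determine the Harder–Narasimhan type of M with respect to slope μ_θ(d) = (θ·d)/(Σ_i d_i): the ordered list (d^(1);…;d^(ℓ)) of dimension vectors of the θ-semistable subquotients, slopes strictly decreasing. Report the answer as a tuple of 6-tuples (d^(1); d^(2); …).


Interval decomposition of M: I[1,4], I[3,6], I[4,4], I[4,6], I[5,5].
HN type (ℓ=5): μ^(1)=49; μ^(2)=23; μ^(3)=-19/2; μ^(4)=-16; μ^(5)=-55

((0, 0, 0, 0, 1, 0); (0, 0, 0, 0, 2, 2); (1, 1, 1, 1, 0, 0); (0, 0, 0, 3, 0, 0); (0, 0, 1, 0, 0, 0))


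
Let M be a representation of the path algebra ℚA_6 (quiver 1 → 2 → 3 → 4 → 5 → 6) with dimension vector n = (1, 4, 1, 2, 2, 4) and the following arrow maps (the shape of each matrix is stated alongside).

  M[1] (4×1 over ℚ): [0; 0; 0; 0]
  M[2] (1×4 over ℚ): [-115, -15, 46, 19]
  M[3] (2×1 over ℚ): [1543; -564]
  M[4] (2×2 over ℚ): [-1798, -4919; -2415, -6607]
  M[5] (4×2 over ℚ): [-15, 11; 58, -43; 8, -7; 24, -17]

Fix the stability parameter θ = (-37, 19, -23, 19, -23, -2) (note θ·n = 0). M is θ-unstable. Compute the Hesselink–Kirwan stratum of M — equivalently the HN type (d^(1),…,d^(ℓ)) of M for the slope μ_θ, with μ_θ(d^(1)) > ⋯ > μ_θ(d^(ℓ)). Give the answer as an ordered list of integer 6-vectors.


Via rank(M_{q-1}∘⋯∘M_p): M ≅ I[1,1], I[2,2]^3, I[2,6], I[4,6], I[6,6]^2.
μ_θ-semistable layers: μ^(1)=19; μ^(2)=-2; μ^(3)=-37

((0, 3, 0, 0, 0, 0); (0, 1, 1, 2, 2, 4); (1, 0, 0, 0, 0, 0))


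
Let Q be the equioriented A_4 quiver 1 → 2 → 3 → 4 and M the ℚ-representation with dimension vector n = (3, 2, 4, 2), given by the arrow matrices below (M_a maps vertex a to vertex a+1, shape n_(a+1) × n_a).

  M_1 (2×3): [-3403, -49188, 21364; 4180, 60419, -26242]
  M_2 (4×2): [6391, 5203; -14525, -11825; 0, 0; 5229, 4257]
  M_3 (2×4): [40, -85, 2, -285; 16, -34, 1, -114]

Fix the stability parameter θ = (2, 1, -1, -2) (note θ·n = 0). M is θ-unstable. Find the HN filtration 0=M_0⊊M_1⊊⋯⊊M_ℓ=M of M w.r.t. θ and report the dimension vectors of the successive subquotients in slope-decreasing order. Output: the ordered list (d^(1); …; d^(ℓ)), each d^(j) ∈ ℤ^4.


Via rank(M_{q-1}∘⋯∘M_p): M ≅ I[1,1], I[1,2], I[1,3], I[3,3], I[3,4]^2.
μ_θ-semistable layers: μ^(1)=2; μ^(2)=3/2; μ^(3)=2/3; μ^(4)=-1; μ^(5)=-3/2

((1, 0, 0, 0); (1, 1, 0, 0); (1, 1, 1, 0); (0, 0, 1, 0); (0, 0, 2, 2))


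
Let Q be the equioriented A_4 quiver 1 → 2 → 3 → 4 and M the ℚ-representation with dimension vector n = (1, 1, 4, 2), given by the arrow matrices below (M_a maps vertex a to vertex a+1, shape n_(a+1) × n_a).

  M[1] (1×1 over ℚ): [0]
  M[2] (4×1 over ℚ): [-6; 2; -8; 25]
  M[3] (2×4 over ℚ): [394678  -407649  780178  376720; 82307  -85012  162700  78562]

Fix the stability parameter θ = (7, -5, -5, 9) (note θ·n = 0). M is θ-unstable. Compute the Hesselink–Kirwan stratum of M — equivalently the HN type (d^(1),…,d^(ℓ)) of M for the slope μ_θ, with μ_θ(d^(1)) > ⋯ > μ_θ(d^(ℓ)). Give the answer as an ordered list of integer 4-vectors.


Interval decomposition of M: I[1,1], I[2,4], I[3,3]^2, I[3,4].
HN type (ℓ=3): μ^(1)=9; μ^(2)=7; μ^(3)=-5

((0, 0, 0, 2); (1, 0, 0, 0); (0, 1, 4, 0))


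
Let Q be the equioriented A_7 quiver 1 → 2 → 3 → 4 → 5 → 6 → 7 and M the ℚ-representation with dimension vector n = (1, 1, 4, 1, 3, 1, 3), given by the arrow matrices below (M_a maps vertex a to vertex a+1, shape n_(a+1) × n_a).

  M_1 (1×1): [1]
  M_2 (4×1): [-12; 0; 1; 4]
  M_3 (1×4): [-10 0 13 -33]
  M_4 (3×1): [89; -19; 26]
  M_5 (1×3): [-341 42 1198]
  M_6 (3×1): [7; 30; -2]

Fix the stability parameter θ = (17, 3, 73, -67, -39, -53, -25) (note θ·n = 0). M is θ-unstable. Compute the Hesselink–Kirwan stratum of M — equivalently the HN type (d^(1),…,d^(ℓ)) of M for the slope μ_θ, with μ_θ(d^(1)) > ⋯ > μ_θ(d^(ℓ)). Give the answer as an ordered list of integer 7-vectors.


Barcode: M ≅ I[1,7], I[3,3]^3, I[5,5]^2, I[7,7]^2. HN layers by μ_θ (4 steps, strictly decreasing):
  μ^(1)=73; μ^(2)=-13; μ^(3)=-25; μ^(4)=-39

((0, 0, 3, 0, 0, 0, 0); (1, 1, 1, 1, 1, 1, 1); (0, 0, 0, 0, 0, 0, 2); (0, 0, 0, 0, 2, 0, 0))


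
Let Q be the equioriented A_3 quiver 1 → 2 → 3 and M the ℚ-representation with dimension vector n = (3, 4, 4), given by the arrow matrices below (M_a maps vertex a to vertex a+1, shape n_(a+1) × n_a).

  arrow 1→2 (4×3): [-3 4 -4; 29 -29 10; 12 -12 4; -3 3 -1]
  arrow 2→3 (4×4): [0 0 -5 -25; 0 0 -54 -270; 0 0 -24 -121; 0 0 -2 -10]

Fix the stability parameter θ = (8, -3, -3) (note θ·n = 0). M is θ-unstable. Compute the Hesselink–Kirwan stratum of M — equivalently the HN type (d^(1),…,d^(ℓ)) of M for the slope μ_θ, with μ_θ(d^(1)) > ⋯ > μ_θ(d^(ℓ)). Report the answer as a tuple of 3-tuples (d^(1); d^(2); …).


Interval decomposition of M: I[1,2]^2, I[1,3], I[2,3], I[3,3]^2.
HN type (ℓ=3): μ^(1)=5/2; μ^(2)=2/3; μ^(3)=-3

((2, 2, 0); (1, 1, 1); (0, 1, 3))


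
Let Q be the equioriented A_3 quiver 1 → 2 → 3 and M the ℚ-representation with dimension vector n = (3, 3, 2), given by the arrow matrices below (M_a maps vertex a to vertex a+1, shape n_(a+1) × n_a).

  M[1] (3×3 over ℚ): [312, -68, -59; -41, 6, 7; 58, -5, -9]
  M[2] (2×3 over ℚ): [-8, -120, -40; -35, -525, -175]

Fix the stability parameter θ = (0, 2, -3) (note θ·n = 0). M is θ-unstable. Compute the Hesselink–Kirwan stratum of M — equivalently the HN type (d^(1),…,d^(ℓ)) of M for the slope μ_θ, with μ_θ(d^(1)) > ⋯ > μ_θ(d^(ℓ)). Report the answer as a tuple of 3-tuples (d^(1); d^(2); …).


Interval decomposition of M: I[1,2]^2, I[1,3], I[3,3].
HN type (ℓ=4): μ^(1)=2; μ^(2)=0; μ^(3)=-1/3; μ^(4)=-3

((0, 2, 0); (2, 0, 0); (1, 1, 1); (0, 0, 1))


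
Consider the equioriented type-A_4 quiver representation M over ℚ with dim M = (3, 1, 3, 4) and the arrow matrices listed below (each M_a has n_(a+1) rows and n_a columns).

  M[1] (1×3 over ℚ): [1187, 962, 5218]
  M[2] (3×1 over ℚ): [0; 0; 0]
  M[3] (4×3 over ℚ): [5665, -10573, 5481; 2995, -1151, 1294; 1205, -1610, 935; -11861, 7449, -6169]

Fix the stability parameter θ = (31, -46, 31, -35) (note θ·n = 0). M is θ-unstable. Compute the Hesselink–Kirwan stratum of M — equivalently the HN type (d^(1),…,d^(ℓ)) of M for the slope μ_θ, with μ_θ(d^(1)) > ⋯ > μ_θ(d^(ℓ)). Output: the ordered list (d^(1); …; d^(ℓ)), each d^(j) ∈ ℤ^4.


Interval decomposition of M: I[1,1]^2, I[1,2], I[3,4]^3, I[4,4].
HN type (ℓ=4): μ^(1)=31; μ^(2)=-2; μ^(3)=-15/2; μ^(4)=-35

((2, 0, 0, 0); (0, 0, 3, 3); (1, 1, 0, 0); (0, 0, 0, 1))


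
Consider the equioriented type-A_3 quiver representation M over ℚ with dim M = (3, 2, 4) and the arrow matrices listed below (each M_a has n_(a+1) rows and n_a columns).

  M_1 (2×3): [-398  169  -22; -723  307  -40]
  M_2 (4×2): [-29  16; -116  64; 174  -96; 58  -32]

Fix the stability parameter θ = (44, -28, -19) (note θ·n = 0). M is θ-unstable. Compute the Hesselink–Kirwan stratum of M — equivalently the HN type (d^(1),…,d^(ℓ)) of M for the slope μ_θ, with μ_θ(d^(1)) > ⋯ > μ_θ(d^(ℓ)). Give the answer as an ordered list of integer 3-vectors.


Via rank(M_{q-1}∘⋯∘M_p): M ≅ I[1,1], I[1,2], I[1,3], I[3,3]^3.
μ_θ-semistable layers: μ^(1)=44; μ^(2)=8; μ^(3)=-1; μ^(4)=-19

((1, 0, 0); (1, 1, 0); (1, 1, 1); (0, 0, 3))


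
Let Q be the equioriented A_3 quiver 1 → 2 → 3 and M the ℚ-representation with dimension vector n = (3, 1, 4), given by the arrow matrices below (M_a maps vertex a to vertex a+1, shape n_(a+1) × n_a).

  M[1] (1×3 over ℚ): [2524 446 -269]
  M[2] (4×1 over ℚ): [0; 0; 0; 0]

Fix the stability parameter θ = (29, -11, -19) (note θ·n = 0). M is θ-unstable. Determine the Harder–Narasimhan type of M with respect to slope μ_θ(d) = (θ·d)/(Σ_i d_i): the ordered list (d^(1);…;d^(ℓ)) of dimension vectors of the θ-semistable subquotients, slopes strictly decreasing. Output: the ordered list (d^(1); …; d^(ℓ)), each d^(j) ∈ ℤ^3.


Interval decomposition of M: I[1,1]^2, I[1,2], I[3,3]^4.
HN type (ℓ=3): μ^(1)=29; μ^(2)=9; μ^(3)=-19

((2, 0, 0); (1, 1, 0); (0, 0, 4))
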